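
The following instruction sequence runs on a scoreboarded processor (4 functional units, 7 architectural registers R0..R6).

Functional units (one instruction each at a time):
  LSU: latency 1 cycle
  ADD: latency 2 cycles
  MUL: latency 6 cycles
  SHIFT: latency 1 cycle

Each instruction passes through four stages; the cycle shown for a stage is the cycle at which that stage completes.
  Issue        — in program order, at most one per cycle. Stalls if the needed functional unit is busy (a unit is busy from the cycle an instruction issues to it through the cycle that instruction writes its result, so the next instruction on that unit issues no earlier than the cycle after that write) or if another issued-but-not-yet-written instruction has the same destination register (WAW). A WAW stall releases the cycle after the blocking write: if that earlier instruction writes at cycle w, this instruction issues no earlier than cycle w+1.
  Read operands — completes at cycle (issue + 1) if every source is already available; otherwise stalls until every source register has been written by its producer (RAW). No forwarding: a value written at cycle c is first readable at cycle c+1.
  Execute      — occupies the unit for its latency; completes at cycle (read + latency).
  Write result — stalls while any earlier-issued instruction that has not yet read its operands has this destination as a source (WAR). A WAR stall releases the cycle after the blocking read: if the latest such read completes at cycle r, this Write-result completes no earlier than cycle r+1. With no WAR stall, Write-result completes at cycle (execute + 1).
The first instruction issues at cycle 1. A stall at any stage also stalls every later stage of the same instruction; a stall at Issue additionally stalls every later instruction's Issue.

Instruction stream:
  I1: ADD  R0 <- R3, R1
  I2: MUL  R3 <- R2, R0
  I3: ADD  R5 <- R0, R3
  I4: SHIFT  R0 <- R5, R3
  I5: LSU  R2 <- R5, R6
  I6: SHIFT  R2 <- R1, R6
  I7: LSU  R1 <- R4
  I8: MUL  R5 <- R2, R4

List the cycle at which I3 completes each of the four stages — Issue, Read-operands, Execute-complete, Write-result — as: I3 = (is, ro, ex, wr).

I3 = (6, 14, 16, 17)

t=1  issue I1 (ADD)
t=2  I1 read-ops · issue I2 (MUL)
t=4  I1 finished on ADD
t=5  I1→R0
t=6  I2 read-ops · issue I3 (ADD)
t=7  issue I4 (SHIFT)
t=8  issue I5 (LSU)
t=12  I2 finished on MUL
t=13  I2→R3
t=14  I3 read-ops
t=16  I3 finished on ADD
t=17  I3→R5
t=18  I4 read-ops · I5 read-ops
t=19  I4 finished on SHIFT · I5 finished on LSU
t=20  I4→R0 · I5→R2
t=21  issue I6 (SHIFT)
t=22  I6 read-ops · issue I7 (LSU)
t=23  I6 finished on SHIFT · I7 read-ops · issue I8 (MUL)
t=24  I6→R2 · I7 finished on LSU
t=25  I7→R1 · I8 read-ops
t=31  I8 finished on MUL
t=32  I8→R5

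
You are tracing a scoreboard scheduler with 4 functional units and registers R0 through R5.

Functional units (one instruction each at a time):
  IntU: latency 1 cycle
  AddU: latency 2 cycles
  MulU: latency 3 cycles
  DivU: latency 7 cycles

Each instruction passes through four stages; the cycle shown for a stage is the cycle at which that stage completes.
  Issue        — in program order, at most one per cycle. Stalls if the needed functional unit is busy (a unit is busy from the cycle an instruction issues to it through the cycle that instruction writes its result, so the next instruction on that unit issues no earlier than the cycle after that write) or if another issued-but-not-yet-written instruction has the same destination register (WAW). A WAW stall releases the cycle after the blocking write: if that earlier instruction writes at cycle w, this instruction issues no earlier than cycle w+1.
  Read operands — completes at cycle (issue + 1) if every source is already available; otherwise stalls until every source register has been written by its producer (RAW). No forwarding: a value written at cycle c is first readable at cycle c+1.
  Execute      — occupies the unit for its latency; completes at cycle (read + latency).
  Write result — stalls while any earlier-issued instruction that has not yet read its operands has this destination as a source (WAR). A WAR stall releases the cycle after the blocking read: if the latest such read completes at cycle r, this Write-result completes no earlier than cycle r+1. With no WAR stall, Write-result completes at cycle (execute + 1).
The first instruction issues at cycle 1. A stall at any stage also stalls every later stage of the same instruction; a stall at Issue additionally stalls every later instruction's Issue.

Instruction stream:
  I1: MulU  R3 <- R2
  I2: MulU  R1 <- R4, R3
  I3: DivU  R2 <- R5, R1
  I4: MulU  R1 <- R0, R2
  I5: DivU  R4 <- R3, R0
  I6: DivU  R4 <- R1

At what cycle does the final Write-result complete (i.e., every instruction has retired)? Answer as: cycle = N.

c1: I1 issues→MulU
c2: I1 reads
c5: I1 exec-done
c6: I1 writes R3
c7: I2 issues→MulU
c8: I2 reads · I3 issues→DivU
c11: I2 exec-done
c12: I2 writes R1
c13: I3 reads · I4 issues→MulU
c20: I3 exec-done
c21: I3 writes R2
c22: I4 reads · I5 issues→DivU
c23: I5 reads
c25: I4 exec-done
c26: I4 writes R1
c30: I5 exec-done
c31: I5 writes R4
c32: I6 issues→DivU
c33: I6 reads
c40: I6 exec-done
c41: I6 writes R4

cycle = 41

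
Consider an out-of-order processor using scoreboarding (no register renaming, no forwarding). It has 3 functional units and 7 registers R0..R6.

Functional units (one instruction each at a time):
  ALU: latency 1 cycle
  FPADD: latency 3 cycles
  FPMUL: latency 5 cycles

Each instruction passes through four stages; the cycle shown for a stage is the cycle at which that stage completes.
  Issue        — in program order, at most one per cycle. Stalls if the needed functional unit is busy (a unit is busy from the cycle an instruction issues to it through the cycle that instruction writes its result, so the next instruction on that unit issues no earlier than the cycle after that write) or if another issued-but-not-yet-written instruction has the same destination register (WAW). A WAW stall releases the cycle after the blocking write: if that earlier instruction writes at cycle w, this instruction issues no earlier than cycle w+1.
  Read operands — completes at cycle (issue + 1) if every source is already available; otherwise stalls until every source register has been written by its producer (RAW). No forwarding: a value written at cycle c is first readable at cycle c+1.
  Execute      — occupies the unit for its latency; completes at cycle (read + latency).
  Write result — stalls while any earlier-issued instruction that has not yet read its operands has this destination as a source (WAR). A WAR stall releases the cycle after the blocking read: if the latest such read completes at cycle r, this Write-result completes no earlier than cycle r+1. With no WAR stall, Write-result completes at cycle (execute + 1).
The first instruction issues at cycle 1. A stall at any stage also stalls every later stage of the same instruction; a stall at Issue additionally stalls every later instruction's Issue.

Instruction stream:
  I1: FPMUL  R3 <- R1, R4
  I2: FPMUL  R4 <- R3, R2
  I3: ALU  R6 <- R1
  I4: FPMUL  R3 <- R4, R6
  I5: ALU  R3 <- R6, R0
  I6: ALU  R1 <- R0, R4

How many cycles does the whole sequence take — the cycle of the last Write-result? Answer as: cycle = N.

cycle 1: I1 issues→FPMUL
cycle 2: I1 reads
cycle 7: I1 exec-done
cycle 8: I1 writes R3
cycle 9: I2 issues→FPMUL
cycle 10: I2 reads; I3 issues→ALU
cycle 11: I3 reads
cycle 12: I3 exec-done
cycle 13: I3 writes R6
cycle 15: I2 exec-done
cycle 16: I2 writes R4
cycle 17: I4 issues→FPMUL
cycle 18: I4 reads
cycle 23: I4 exec-done
cycle 24: I4 writes R3
cycle 25: I5 issues→ALU
cycle 26: I5 reads
cycle 27: I5 exec-done
cycle 28: I5 writes R3
cycle 29: I6 issues→ALU
cycle 30: I6 reads
cycle 31: I6 exec-done
cycle 32: I6 writes R1

cycle = 32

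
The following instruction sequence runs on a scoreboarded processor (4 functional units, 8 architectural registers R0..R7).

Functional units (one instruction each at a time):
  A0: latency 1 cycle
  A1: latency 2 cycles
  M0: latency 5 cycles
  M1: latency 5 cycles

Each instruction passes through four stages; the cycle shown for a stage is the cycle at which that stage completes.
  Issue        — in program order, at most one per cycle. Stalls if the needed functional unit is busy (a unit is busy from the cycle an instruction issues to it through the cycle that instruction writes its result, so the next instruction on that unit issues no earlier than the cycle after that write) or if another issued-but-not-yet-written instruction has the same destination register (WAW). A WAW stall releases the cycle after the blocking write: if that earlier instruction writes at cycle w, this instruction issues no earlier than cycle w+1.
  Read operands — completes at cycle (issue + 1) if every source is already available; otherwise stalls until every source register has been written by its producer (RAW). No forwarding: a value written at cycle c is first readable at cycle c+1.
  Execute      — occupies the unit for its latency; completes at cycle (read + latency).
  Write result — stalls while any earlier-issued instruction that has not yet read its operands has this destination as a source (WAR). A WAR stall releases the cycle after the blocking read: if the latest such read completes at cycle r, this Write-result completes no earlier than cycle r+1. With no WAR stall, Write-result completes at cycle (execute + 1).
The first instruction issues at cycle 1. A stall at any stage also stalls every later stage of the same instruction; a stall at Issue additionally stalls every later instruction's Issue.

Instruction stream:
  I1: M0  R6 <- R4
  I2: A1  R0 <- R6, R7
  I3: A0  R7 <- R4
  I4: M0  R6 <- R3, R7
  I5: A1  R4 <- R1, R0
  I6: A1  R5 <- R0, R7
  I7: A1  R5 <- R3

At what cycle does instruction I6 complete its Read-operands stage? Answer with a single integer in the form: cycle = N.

cycle = 19

[I1] 1/2/7/8
[I2] 2/9/11/12  (RAW R6: wait I1 write@8)
[I3] 3/4/5/10  (WAR R7: wait I2 read@9)
[I4] 9/11/16/17  (struct: M0 busy until I1 writes@8; RAW R7: wait I3 write@10)
[I5] 13/14/16/17  (struct: A1 busy until I2 writes@12)
[I6] 18/19/21/22  (struct: A1 busy until I5 writes@17)
[I7] 23/24/26/27  (struct: A1 busy until I6 writes@22)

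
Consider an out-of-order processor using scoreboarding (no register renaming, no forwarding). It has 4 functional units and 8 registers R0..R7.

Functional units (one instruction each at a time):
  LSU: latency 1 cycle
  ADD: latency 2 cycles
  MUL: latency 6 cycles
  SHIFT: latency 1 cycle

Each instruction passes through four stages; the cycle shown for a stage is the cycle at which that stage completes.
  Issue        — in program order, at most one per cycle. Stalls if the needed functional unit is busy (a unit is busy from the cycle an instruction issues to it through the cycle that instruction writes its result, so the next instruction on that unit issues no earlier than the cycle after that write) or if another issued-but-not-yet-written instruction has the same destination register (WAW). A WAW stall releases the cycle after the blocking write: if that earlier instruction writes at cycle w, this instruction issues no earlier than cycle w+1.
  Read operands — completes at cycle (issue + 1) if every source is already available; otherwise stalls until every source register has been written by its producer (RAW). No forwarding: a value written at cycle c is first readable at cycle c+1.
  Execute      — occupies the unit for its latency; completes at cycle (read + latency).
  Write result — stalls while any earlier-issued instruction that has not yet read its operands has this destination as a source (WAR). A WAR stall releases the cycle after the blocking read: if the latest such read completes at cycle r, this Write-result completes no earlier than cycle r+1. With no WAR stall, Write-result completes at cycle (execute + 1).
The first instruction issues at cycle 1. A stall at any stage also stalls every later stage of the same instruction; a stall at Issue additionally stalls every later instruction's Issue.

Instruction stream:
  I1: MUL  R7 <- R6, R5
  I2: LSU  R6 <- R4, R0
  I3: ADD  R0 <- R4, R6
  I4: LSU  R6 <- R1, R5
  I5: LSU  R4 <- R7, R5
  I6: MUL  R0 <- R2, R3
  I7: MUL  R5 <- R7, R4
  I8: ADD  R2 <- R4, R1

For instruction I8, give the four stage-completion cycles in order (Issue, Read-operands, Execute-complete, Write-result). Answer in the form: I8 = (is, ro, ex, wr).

I8 = (21, 22, 24, 25)

cycle 1: I1 issues→MUL
cycle 2: I1 reads; I2 issues→LSU
cycle 3: I2 reads; I3 issues→ADD
cycle 4: I2 exec-done
cycle 5: I2 writes R6
cycle 6: I3 reads; I4 issues→LSU
cycle 7: I4 reads
cycle 8: I1 exec-done; I3 exec-done; I4 exec-done
cycle 9: I1 writes R7; I3 writes R0; I4 writes R6
cycle 10: I5 issues→LSU
cycle 11: I5 reads; I6 issues→MUL
cycle 12: I5 exec-done; I6 reads
cycle 13: I5 writes R4
cycle 18: I6 exec-done
cycle 19: I6 writes R0
cycle 20: I7 issues→MUL
cycle 21: I7 reads; I8 issues→ADD
cycle 22: I8 reads
cycle 24: I8 exec-done
cycle 25: I8 writes R2
cycle 27: I7 exec-done
cycle 28: I7 writes R5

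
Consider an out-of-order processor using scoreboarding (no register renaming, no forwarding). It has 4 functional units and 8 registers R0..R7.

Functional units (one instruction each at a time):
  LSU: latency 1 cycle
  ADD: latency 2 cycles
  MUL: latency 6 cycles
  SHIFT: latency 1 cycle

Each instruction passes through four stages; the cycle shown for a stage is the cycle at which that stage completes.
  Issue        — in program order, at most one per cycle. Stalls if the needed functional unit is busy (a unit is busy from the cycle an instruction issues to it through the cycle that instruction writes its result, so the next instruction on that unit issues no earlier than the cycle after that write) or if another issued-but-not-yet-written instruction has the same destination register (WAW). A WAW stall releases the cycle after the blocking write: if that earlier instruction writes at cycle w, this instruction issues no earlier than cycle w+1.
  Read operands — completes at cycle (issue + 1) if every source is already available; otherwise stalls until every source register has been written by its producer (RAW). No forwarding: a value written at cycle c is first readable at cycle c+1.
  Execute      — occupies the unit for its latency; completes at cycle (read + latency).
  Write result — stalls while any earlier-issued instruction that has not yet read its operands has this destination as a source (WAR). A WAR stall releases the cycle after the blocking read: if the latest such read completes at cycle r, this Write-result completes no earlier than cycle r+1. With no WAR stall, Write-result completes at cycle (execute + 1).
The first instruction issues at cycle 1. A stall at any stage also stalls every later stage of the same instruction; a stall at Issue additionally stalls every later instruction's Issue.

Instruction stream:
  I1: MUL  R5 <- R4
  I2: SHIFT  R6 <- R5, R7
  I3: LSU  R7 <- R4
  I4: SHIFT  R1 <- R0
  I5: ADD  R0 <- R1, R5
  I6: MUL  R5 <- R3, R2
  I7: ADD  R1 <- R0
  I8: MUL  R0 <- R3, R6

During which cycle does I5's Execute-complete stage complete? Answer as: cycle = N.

cycle = 19

I1 -> (1, 2, 8, 9)
I2 -> (2, 10, 11, 12)  // RAW R5: wait I1 write@9
I3 -> (3, 4, 5, 11)  // WAR R7: wait I2 read@10
I4 -> (13, 14, 15, 16)  // struct: SHIFT busy until I2 writes@12
I5 -> (14, 17, 19, 20)  // RAW R1: wait I4 write@16
I6 -> (15, 16, 22, 23)
I7 -> (21, 22, 24, 25)  // struct: ADD busy until I5 writes@20
I8 -> (24, 25, 31, 32)  // struct: MUL busy until I6 writes@23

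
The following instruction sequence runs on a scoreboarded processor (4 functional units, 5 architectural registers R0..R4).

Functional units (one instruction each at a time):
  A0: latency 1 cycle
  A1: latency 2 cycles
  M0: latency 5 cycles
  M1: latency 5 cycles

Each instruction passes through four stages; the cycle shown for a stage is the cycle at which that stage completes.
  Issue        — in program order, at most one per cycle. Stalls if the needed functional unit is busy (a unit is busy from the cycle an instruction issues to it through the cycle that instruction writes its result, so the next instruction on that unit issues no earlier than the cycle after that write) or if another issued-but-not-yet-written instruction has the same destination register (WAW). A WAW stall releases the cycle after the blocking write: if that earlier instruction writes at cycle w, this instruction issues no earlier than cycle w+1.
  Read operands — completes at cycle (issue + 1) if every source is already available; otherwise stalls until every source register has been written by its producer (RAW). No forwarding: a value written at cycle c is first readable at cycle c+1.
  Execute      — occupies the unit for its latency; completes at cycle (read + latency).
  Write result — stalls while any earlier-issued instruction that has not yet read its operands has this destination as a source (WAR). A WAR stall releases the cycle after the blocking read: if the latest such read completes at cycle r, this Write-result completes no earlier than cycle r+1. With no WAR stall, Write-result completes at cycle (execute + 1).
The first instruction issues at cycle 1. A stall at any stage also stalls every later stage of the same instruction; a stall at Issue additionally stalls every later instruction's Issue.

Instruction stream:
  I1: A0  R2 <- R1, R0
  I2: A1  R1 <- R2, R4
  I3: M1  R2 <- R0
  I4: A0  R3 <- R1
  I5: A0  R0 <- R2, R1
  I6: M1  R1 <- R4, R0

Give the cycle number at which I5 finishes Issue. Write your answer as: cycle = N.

cycle = 12

[I1] 1/2/3/4
[I2] 2/5/7/8  (RAW R2: wait I1 write@4)
[I3] 5/6/11/12  (WAW R2: wait I1 write@4)
[I4] 6/9/10/11  (RAW R1: wait I2 write@8)
[I5] 12/13/14/15  (struct: A0 busy until I4 writes@11)
[I6] 13/16/21/22  (RAW R0: wait I5 write@15)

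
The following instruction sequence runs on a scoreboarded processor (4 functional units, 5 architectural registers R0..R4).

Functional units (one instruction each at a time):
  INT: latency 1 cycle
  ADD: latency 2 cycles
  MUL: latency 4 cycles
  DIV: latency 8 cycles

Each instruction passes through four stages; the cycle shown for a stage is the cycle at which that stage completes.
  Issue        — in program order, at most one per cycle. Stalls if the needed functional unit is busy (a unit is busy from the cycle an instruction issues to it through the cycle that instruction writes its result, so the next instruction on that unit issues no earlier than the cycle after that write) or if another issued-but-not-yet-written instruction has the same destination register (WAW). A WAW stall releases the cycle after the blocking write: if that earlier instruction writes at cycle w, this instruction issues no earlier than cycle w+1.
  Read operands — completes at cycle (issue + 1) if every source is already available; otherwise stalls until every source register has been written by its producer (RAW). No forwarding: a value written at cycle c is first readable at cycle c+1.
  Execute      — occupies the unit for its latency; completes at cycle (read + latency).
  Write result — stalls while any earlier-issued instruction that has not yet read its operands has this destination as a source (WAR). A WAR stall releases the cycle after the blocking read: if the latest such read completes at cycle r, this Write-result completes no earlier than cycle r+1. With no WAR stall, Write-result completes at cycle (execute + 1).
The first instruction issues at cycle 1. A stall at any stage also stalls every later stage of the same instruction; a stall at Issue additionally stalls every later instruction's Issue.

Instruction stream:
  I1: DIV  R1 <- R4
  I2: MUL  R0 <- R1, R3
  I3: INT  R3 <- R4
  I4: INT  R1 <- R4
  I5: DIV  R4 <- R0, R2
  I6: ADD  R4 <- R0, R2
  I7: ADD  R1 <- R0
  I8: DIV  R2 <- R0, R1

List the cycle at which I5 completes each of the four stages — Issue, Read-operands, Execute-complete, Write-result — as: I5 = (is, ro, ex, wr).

I5 = (15, 18, 26, 27)

1) issue 1, read 2, done 10, write 11
2) issue 2, read 12, done 16, write 17  <RAW R1: wait I1 write@11>
3) issue 3, read 4, done 5, write 13  <WAR R3: wait I2 read@12>
4) issue 14, read 15, done 16, write 17  <struct: INT busy until I3 writes@13>
5) issue 15, read 18, done 26, write 27  <RAW R0: wait I2 write@17>
6) issue 28, read 29, done 31, write 32  <WAW R4: wait I5 write@27>
7) issue 33, read 34, done 36, write 37  <struct: ADD busy until I6 writes@32>
8) issue 34, read 38, done 46, write 47  <RAW R1: wait I7 write@37>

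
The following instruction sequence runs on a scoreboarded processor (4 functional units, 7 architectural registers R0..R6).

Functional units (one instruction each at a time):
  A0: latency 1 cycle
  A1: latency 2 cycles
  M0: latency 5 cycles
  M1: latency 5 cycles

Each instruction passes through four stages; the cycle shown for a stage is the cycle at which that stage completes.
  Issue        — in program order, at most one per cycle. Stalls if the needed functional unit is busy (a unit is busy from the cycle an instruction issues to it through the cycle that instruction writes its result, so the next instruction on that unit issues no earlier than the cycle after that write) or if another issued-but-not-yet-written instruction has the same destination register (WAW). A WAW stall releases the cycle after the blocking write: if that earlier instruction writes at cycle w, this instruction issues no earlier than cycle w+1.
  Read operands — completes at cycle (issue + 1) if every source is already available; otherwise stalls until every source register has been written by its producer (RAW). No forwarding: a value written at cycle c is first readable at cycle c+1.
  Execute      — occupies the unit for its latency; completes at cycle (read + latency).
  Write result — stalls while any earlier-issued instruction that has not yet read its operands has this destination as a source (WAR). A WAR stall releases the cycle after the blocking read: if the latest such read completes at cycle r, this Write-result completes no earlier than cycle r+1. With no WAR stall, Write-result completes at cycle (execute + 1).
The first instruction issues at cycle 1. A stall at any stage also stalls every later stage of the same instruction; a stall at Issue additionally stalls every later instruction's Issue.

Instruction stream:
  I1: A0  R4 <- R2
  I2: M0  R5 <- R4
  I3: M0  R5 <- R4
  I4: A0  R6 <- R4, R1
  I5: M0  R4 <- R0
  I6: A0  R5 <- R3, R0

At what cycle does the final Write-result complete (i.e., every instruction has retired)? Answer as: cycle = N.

[I1] 1/2/3/4
[I2] 2/5/10/11  (RAW R4: wait I1 write@4)
[I3] 12/13/18/19  (struct: M0 busy until I2 writes@11)
[I4] 13/14/15/16
[I5] 20/21/26/27  (struct: M0 busy until I3 writes@19)
[I6] 21/22/23/24

cycle = 27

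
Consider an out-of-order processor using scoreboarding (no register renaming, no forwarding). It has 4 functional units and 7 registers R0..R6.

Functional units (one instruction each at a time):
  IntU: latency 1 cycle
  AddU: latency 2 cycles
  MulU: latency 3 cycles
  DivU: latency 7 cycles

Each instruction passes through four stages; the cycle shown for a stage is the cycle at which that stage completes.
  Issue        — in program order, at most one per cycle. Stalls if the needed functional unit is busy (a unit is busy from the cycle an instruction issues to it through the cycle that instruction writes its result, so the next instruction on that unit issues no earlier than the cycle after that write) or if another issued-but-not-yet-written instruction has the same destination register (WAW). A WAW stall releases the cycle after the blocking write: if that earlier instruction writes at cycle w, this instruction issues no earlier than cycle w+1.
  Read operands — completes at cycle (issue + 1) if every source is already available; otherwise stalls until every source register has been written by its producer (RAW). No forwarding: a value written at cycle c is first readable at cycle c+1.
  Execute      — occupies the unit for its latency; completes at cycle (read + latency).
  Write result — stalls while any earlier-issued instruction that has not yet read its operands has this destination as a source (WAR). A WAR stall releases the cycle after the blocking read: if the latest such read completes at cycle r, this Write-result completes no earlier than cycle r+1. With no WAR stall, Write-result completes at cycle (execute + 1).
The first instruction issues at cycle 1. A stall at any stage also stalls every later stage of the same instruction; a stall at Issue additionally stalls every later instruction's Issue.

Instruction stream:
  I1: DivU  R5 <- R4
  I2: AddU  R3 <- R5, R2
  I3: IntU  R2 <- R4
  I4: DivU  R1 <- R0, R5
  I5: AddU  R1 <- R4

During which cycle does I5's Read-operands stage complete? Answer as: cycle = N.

c1: I1 dispatched to DivU
c2: I1 operands ready; I2 dispatched to AddU
c3: I3 dispatched to IntU
c4: I3 operands ready
c5: I3 complete
c9: I1 complete
c10: R5←I1
c11: I2 operands ready; I4 dispatched to DivU
c12: R2←I3; I4 operands ready
c13: I2 complete
c14: R3←I2
c19: I4 complete
c20: R1←I4
c21: I5 dispatched to AddU
c22: I5 operands ready
c24: I5 complete
c25: R1←I5

cycle = 22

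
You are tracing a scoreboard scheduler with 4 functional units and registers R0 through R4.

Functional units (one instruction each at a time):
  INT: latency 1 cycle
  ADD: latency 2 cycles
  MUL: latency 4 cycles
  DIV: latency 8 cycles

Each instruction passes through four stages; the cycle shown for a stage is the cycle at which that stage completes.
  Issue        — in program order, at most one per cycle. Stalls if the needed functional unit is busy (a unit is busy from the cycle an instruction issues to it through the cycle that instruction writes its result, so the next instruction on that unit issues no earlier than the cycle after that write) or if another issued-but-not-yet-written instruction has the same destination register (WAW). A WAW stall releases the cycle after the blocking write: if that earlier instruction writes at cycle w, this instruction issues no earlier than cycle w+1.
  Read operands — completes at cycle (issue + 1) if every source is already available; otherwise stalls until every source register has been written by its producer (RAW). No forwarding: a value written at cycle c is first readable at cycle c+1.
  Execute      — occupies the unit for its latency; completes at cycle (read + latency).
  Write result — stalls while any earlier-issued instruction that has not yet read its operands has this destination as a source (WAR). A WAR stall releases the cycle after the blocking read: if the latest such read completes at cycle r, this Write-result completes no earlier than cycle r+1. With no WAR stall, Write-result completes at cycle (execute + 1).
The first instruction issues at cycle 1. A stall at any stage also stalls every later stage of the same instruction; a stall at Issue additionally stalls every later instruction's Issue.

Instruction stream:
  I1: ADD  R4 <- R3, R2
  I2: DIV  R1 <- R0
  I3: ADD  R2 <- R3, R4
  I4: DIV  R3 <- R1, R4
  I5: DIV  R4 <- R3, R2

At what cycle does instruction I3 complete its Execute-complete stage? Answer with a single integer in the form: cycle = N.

cycle = 9

1) issue 1, read 2, done 4, write 5
2) issue 2, read 3, done 11, write 12
3) issue 6, read 7, done 9, write 10  <struct: ADD busy until I1 writes@5>
4) issue 13, read 14, done 22, write 23  <struct: DIV busy until I2 writes@12>
5) issue 24, read 25, done 33, write 34  <struct: DIV busy until I4 writes@23>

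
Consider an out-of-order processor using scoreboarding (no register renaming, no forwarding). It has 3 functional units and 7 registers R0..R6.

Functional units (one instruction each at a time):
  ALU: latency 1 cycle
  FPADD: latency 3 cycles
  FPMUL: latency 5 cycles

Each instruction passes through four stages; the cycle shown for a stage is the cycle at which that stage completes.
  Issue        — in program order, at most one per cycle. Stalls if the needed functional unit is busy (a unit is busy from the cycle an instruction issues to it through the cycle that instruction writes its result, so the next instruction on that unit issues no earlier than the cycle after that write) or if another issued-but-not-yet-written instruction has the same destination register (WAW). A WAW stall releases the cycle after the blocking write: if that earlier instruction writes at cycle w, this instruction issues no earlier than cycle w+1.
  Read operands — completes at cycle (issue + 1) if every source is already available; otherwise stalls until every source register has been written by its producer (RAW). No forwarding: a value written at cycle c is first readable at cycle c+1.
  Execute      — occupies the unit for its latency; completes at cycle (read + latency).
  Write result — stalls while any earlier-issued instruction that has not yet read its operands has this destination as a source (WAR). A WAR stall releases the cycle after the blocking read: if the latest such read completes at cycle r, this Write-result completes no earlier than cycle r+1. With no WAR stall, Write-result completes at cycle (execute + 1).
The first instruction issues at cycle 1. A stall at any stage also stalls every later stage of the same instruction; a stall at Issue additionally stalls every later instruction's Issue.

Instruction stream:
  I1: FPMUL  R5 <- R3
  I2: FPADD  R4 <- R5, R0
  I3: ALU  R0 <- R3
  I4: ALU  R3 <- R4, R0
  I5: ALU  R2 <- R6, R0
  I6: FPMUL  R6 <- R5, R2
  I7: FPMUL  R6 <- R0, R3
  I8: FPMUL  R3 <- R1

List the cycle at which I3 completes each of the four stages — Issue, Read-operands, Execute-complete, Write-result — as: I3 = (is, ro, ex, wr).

[1] I1 issues→FPMUL
[2] I1 reads | I2 issues→FPADD
[3] I3 issues→ALU
[4] I3 reads
[5] I3 exec-done
[7] I1 exec-done
[8] I1 writes R5
[9] I2 reads
[10] I3 writes R0
[11] I4 issues→ALU
[12] I2 exec-done
[13] I2 writes R4
[14] I4 reads
[15] I4 exec-done
[16] I4 writes R3
[17] I5 issues→ALU
[18] I5 reads | I6 issues→FPMUL
[19] I5 exec-done
[20] I5 writes R2
[21] I6 reads
[26] I6 exec-done
[27] I6 writes R6
[28] I7 issues→FPMUL
[29] I7 reads
[34] I7 exec-done
[35] I7 writes R6
[36] I8 issues→FPMUL
[37] I8 reads
[42] I8 exec-done
[43] I8 writes R3

I3 = (3, 4, 5, 10)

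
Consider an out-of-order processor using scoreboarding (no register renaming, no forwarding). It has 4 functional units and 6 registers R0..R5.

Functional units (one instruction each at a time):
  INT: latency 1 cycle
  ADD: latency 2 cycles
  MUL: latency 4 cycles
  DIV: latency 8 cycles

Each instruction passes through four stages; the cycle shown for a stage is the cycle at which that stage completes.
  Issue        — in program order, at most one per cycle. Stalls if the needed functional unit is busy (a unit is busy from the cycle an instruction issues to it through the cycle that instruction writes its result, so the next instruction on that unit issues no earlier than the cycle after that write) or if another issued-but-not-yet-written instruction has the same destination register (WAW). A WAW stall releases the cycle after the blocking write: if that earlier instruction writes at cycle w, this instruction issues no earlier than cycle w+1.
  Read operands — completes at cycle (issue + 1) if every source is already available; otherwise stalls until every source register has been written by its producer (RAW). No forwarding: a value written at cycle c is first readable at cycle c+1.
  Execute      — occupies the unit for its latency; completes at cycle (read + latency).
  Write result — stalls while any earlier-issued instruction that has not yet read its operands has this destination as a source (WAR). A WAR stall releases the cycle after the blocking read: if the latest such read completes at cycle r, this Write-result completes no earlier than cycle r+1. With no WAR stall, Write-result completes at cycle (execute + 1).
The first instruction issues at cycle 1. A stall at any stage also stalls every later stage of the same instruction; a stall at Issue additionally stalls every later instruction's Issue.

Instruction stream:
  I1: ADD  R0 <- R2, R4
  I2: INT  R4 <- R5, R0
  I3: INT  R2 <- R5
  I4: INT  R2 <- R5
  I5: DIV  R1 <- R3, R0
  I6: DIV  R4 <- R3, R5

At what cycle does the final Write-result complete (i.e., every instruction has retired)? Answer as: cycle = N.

cycle = 35

[1] I1 issues→ADD
[2] I1 reads · I2 issues→INT
[4] I1 exec-done
[5] I1 writes R0
[6] I2 reads
[7] I2 exec-done
[8] I2 writes R4
[9] I3 issues→INT
[10] I3 reads
[11] I3 exec-done
[12] I3 writes R2
[13] I4 issues→INT
[14] I4 reads · I5 issues→DIV
[15] I4 exec-done · I5 reads
[16] I4 writes R2
[23] I5 exec-done
[24] I5 writes R1
[25] I6 issues→DIV
[26] I6 reads
[34] I6 exec-done
[35] I6 writes R4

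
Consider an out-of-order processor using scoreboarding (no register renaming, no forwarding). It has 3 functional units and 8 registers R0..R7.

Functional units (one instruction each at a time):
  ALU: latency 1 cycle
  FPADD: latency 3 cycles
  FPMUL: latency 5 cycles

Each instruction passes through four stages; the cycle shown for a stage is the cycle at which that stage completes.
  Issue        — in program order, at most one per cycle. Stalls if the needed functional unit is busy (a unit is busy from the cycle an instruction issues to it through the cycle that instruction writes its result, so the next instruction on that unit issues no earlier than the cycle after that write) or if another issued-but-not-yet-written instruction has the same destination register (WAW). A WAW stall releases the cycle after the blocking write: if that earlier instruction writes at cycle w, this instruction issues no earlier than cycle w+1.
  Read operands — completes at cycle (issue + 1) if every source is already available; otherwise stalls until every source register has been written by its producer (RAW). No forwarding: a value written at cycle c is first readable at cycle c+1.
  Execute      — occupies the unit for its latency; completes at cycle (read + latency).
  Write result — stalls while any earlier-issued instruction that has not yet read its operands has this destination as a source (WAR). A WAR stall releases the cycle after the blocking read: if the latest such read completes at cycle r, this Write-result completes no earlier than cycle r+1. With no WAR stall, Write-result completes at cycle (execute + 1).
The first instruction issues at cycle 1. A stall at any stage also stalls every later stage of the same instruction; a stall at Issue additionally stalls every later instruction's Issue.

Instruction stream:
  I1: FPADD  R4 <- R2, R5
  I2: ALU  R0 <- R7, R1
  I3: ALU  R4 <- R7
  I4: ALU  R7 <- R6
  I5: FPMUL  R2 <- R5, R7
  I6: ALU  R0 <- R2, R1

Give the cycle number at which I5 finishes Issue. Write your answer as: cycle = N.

cycle = 12

[1] I1 issues→FPADD
[2] I1 reads | I2 issues→ALU
[3] I2 reads
[4] I2 exec-done
[5] I1 exec-done | I2 writes R0
[6] I1 writes R4
[7] I3 issues→ALU
[8] I3 reads
[9] I3 exec-done
[10] I3 writes R4
[11] I4 issues→ALU
[12] I4 reads | I5 issues→FPMUL
[13] I4 exec-done
[14] I4 writes R7
[15] I5 reads | I6 issues→ALU
[20] I5 exec-done
[21] I5 writes R2
[22] I6 reads
[23] I6 exec-done
[24] I6 writes R0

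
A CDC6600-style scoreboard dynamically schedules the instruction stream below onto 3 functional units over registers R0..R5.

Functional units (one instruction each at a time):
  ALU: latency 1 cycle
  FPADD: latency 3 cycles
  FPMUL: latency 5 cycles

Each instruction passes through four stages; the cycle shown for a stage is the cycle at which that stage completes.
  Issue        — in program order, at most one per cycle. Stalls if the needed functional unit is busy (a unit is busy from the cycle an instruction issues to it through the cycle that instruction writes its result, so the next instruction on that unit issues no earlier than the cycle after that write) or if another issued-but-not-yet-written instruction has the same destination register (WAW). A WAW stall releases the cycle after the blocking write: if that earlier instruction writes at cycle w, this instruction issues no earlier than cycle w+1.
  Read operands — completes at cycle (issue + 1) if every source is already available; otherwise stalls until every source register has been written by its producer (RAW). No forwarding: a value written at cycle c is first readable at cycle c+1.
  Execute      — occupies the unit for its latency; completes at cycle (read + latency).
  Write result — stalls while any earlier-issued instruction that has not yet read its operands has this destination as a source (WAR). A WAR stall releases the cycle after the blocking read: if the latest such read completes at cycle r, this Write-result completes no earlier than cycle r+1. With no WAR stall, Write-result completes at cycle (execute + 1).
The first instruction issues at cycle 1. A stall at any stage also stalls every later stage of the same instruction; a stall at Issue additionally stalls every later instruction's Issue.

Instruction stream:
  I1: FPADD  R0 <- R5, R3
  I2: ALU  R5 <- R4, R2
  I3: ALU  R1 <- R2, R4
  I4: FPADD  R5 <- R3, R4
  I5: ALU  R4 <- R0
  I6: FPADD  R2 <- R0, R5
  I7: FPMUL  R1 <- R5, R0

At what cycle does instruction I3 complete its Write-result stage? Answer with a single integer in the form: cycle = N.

[1] I1→FPADD
[2] I1 RO · I2→ALU
[3] I2 RO
[4] I2 EX
[5] I1 EX · I2 WR R5
[6] I1 WR R0 · I3→ALU
[7] I3 RO · I4→FPADD
[8] I3 EX · I4 RO
[9] I3 WR R1
[10] I5→ALU
[11] I4 EX · I5 RO
[12] I4 WR R5 · I5 EX
[13] I5 WR R4 · I6→FPADD
[14] I6 RO · I7→FPMUL
[15] I7 RO
[17] I6 EX
[18] I6 WR R2
[20] I7 EX
[21] I7 WR R1

cycle = 9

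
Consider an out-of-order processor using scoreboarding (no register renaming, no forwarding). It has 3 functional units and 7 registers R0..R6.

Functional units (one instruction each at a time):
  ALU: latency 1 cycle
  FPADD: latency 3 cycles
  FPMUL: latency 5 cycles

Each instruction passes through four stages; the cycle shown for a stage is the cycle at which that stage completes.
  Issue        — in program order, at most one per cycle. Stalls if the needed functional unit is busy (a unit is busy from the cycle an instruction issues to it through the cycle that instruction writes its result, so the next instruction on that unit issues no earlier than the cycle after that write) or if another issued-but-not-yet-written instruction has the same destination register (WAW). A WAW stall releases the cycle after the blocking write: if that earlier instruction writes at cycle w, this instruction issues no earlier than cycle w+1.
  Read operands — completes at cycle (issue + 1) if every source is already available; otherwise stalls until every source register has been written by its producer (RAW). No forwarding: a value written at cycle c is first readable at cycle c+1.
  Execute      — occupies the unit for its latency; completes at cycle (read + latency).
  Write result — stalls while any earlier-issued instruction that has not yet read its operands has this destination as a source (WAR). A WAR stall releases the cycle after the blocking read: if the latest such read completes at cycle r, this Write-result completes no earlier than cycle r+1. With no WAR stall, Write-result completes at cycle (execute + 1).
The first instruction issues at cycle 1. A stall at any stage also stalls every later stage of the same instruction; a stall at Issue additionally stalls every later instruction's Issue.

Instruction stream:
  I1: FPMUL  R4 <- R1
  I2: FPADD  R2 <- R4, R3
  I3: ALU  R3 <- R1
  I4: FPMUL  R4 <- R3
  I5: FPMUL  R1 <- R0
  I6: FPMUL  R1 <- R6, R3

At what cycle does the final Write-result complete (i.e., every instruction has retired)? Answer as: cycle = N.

cycle = 33

cycle 1: I1→FPMUL
cycle 2: I1 RO, I2→FPADD
cycle 3: I3→ALU
cycle 4: I3 RO
cycle 5: I3 EX
cycle 7: I1 EX
cycle 8: I1 WR R4
cycle 9: I2 RO, I4→FPMUL
cycle 10: I3 WR R3
cycle 11: I4 RO
cycle 12: I2 EX
cycle 13: I2 WR R2
cycle 16: I4 EX
cycle 17: I4 WR R4
cycle 18: I5→FPMUL
cycle 19: I5 RO
cycle 24: I5 EX
cycle 25: I5 WR R1
cycle 26: I6→FPMUL
cycle 27: I6 RO
cycle 32: I6 EX
cycle 33: I6 WR R1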